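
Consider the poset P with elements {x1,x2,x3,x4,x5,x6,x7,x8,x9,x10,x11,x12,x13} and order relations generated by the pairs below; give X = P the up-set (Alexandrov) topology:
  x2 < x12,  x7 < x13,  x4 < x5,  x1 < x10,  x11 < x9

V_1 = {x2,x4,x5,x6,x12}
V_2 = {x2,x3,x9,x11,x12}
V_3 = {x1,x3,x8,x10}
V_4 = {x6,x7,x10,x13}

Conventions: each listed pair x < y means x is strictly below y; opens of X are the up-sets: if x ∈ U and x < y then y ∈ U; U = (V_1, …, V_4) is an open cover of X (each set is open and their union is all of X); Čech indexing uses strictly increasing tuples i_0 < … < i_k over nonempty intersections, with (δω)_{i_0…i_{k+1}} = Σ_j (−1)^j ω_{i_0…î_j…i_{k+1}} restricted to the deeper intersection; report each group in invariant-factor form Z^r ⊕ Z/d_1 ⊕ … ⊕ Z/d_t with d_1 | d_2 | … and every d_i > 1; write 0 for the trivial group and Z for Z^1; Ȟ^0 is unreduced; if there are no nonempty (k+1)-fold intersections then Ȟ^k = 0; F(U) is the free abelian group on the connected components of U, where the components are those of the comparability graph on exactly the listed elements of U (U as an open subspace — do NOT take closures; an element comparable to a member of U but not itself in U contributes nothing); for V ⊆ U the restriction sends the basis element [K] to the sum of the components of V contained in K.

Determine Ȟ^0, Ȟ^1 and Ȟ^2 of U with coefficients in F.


nerve simplices:
  V12={x2,x12} V14={x6} V23={x3} V34={x10}
components per intersection:
  V1: {x2,x12} {x4,x5} {x6}
  V2: {x2,x12} {x3} {x9,x11}
  V3: {x1,x10} {x3} {x8}
  V4: {x6} {x7,x13} {x10}
  V12: {x2,x12}
  V14: {x6}
  V23: {x3}
  V34: {x10}
C dims 12,4; δ0: rk 4, SNF 1^4
degree 0: 12−4−0 = 8 → Ȟ^0 ≅ Z^8
degree 1: 4−0−4 = 0 → Ȟ^1 ≅ 0
degree 2: 0−0−0 = 0 → Ȟ^2 ≅ 0

Ȟ^0(U;F) ≅ Z^8; Ȟ^1(U;F) ≅ 0; Ȟ^2(U;F) ≅ 0


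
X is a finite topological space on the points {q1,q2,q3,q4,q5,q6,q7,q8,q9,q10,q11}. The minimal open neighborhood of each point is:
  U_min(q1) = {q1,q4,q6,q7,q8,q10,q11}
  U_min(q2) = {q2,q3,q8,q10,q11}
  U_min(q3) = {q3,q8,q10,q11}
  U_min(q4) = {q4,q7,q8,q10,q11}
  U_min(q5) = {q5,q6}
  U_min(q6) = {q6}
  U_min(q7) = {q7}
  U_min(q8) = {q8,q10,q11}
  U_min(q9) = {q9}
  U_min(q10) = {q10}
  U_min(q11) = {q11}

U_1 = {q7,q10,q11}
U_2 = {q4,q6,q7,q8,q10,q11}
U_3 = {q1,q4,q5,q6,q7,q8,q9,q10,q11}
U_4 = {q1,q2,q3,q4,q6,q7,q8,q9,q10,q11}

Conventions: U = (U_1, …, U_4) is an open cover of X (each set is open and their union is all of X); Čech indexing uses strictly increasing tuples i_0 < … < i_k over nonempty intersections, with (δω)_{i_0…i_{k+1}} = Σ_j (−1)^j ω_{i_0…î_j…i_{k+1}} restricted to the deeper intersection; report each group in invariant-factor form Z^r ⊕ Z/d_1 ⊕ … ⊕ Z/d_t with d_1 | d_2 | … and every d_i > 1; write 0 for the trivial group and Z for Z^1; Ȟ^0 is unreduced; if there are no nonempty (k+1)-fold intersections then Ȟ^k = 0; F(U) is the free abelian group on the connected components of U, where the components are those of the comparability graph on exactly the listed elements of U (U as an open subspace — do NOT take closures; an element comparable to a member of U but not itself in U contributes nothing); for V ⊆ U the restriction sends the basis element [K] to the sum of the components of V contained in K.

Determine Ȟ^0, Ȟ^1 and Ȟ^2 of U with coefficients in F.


nerve of the cover:
  U12={q7,q10,q11} U13={q7,q10,q11} U14={q7,q10,q11} U23={q4,q6,q7,q8,q10,q11} U24={q4,q6,q7,q8,q10,q11} U34={q1,q4,q6,q7,q8,q9,q10,q11}
  U123={q7,q10,q11} U124={q7,q10,q11} U134={q7,q10,q11} U234={q4,q6,q7,q8,q10,q11}
  U1234={q7,q10,q11}
components per intersection:
  U1: {q7} {q10} {q11}
  U2: {q4,q7,q8,q10,q11} {q6}
  U3: {q1,q4,q5,q6,q7,q8,q10,q11} {q9}
  U4: {q1,q2,q3,q4,q6,q7,q8,q10,q11} {q9}
  U12: {q7} {q10} {q11}
  U13: {q7} {q10} {q11}
  U14: {q7} {q10} {q11}
  U23: {q4,q7,q8,q10,q11} {q6}
  U24: {q4,q7,q8,q10,q11} {q6}
  U34: {q1,q4,q6,q7,q8,q10,q11} {q9}
  U123: {q7} {q10} {q11}
  U124: {q7} {q10} {q11}
  U134: {q7} {q10} {q11}
  U234: {q4,q7,q8,q10,q11} {q6}
  U1234: {q7} {q10} {q11}
C dims 9,15,11,3; δ0: rk 7, SNF 1^7; δ1: rk 8, SNF 1^8; δ2: rk 3, SNF 1^3
Ȟ^0 = (9 − 7) − 0 = 2, so Ȟ^0 ≅ Z^2
Ȟ^1 = (15 − 8) − 7 = 0, so Ȟ^1 ≅ 0
Ȟ^2 = (11 − 3) − 8 = 0, so Ȟ^2 ≅ 0

Ȟ^0 = Z^2; Ȟ^1 = 0; Ȟ^2 = 0


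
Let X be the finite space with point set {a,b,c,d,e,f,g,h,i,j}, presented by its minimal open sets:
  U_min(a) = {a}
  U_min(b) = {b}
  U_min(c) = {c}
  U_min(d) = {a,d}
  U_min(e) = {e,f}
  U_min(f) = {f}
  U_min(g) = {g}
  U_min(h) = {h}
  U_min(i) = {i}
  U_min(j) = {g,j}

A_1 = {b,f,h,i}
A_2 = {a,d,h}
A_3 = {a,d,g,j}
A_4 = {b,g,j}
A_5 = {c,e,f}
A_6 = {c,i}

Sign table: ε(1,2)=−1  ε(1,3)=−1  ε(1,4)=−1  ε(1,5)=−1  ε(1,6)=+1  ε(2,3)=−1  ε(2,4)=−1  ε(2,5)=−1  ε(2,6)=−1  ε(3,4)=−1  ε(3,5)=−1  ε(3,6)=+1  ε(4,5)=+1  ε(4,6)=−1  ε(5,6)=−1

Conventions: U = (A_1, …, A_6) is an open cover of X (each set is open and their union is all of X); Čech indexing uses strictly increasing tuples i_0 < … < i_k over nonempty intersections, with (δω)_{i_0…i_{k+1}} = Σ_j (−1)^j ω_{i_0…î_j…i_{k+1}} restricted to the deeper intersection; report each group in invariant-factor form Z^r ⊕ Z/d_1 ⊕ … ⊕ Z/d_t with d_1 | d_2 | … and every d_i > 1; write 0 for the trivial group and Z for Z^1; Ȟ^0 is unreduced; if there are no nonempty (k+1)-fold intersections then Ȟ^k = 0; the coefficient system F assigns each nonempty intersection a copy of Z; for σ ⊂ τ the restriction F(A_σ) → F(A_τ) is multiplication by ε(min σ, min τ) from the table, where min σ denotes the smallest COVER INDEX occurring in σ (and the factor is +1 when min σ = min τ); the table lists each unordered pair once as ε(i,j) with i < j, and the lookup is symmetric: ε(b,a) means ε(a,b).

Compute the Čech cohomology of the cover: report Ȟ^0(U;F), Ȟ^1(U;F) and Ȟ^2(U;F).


intersection data:
  A12={h} A14={b} A15={f} A16={i} A23={a,d} A34={g,j} A56={c}
C dims 6,7; δ0: rk 5, SNF 1^5
Ȟ^0 = (6 − 5) − 0 = 1, so Ȟ^0 ≅ Z
Ȟ^1 = (7 − 0) − 5 = 2, so Ȟ^1 ≅ Z^2
Ȟ^2 = (0 − 0) − 0 = 0, so Ȟ^2 ≅ 0

Ȟ^0 = Z, Ȟ^1 = Z^2 and Ȟ^2 = 0


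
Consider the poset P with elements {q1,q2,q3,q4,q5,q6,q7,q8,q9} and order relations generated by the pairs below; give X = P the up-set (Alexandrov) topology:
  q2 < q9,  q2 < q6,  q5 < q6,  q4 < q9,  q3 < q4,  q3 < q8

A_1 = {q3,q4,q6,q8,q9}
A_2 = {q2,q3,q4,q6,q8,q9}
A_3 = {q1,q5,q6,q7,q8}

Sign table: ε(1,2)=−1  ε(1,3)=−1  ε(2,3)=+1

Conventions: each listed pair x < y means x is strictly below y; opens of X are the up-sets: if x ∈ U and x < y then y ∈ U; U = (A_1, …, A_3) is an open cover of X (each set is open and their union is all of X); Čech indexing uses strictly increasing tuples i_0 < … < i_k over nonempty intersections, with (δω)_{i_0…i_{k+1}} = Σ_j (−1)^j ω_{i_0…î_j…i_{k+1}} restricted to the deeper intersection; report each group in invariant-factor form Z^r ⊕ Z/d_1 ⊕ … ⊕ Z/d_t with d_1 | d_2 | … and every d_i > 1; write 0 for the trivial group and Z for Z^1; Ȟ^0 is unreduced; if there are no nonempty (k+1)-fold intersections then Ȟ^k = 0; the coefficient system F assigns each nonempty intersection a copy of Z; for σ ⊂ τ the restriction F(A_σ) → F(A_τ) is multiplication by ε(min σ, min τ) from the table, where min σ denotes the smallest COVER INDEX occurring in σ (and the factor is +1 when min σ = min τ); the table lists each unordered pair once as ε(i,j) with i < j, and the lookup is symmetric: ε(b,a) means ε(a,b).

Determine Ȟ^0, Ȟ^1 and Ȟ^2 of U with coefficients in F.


intersection data:
  A12={q3,q4,q6,q8,q9} A13={q6,q8} A23={q6,q8}
  A123={q6,q8}
C dims 3,3,1; δ0: rk 2, SNF 1^2; δ1: rk 1, SNF 1^1
Ȟ^0 = (3 − 2) − 0 = 1, so Ȟ^0 ≅ Z
Ȟ^1 = (3 − 1) − 2 = 0, so Ȟ^1 ≅ 0
Ȟ^2 = (1 − 0) − 1 = 0, so Ȟ^2 ≅ 0

Ȟ^0 = Z; Ȟ^1 = 0; Ȟ^2 = 0


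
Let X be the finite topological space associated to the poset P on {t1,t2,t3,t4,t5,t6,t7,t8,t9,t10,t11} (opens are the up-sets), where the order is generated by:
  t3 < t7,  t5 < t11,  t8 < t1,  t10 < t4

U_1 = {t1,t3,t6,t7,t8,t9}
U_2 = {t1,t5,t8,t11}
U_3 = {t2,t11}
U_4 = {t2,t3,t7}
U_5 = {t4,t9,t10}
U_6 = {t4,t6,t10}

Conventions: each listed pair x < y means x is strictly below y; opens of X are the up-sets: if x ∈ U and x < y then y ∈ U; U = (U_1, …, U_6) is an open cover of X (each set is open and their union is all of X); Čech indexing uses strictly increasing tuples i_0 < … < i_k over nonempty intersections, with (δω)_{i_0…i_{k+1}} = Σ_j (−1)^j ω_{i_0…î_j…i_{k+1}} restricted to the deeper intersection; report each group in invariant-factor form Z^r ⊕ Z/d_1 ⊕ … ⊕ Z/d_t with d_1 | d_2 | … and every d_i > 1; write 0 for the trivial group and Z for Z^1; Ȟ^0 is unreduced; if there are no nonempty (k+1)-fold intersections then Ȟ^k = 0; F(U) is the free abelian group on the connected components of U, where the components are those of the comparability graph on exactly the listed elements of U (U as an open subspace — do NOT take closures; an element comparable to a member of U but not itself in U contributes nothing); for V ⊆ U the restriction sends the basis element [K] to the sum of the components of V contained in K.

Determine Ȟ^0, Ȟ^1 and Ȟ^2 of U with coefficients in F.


Ȟ^0 = Z^7; Ȟ^1 = 0; Ȟ^2 = 0

intersection data:
  U12={t1,t8} U14={t3,t7} U15={t9} U16={t6} U23={t11} U34={t2} U56={t4,t10}
components per intersection:
  U1: {t1,t8} {t3,t7} {t6} {t9}
  U2: {t1,t8} {t5,t11}
  U3: {t2} {t11}
  U4: {t2} {t3,t7}
  U5: {t4,t10} {t9}
  U6: {t4,t10} {t6}
  U12: {t1,t8}
  U14: {t3,t7}
  U15: {t9}
  U16: {t6}
  U23: {t11}
  U34: {t2}
  U56: {t4,t10}
C dims 14,7; δ0: rk 7, SNF 1^7
Ȟ^0 = (14 − 7) − 0 = 7, so Ȟ^0 ≅ Z^7
Ȟ^1 = (7 − 0) − 7 = 0, so Ȟ^1 ≅ 0
Ȟ^2 = (0 − 0) − 0 = 0, so Ȟ^2 ≅ 0


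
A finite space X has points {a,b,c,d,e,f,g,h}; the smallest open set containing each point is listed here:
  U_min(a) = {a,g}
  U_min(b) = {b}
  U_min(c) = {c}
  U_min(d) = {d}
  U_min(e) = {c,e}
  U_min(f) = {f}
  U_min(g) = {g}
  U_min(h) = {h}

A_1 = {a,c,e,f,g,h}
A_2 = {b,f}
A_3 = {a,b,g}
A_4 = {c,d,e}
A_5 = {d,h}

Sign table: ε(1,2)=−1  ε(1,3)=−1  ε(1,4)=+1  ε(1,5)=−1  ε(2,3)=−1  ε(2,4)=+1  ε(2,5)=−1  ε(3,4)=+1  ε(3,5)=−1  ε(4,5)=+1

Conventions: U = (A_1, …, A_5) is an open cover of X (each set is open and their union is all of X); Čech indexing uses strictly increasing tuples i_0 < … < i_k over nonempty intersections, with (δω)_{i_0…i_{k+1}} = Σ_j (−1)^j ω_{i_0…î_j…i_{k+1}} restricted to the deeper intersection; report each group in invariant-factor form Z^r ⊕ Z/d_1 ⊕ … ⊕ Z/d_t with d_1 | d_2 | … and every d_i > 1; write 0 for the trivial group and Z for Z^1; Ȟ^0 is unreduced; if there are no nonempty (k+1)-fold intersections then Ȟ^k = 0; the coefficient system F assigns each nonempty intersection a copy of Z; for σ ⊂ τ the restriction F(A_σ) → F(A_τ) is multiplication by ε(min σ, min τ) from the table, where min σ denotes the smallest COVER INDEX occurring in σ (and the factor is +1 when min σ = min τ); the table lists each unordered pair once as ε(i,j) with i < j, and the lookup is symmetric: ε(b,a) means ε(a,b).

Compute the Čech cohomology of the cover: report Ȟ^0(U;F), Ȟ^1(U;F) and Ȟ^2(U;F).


nerve simplices:
  A12={f} A13={a,g} A14={c,e} A15={h} A23={b} A45={d}
C dims 5,6; δ0: rk 5, SNF 1^4·2
degree 0: 5−5−0 = 0 → Ȟ^0 ≅ 0
degree 1: 6−0−5 = 1 plus torsion [2] → Ȟ^1 ≅ Z ⊕ Z/2
degree 2: 0−0−0 = 0 → Ȟ^2 ≅ 0

Ȟ^0 = 0, Ȟ^1 = Z ⊕ Z/2, Ȟ^2 = 0


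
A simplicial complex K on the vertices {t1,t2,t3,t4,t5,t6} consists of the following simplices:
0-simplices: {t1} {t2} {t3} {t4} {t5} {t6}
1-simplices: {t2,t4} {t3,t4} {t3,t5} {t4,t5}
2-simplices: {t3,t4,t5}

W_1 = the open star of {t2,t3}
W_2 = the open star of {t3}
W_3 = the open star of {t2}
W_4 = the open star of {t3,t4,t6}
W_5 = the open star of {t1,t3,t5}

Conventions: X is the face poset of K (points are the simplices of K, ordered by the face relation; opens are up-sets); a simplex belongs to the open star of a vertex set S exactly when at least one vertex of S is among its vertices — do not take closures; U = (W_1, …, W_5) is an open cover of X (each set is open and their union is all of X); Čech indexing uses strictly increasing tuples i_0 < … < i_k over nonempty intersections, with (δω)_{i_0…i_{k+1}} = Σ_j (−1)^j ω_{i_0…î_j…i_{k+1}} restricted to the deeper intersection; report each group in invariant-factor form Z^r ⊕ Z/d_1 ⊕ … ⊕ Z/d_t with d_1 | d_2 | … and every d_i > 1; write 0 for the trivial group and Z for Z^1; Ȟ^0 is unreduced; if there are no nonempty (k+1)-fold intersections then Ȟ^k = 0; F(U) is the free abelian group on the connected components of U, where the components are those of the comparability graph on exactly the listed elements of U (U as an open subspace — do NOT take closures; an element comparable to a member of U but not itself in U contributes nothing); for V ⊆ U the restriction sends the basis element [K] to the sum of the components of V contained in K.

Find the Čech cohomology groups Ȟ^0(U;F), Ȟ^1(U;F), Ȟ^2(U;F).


Ȟ^0 ≅ Z^3; Ȟ^1 ≅ 0; Ȟ^2 ≅ 0

cover nerve:
  W1={{t2},{t3},{t2,t4},{t3,t4},{t3,t5},{t3,t4,t5}} W2={{t3},{t3,t4},{t3,t5},{t3,t4,t5}} W3={{t2},{t2,t4}} W4={{t3},{t4},{t6},{t2,t4},{t3,t4},{t3,t5},{t4,t5},{t3,t4,t5}} W5={{t1},{t3},{t5},{t3,t4},{t3,t5},{t4,t5},{t3,t4,t5}}
  W12={{t3},{t3,t4},{t3,t5},{t3,t4,t5}} W13={{t2},{t2,t4}} W14={{t3},{t2,t4},{t3,t4},{t3,t5},{t3,t4,t5}} W15={{t3},{t3,t4},{t3,t5},{t3,t4,t5}} W24={{t3},{t3,t4},{t3,t5},{t3,t4,t5}} W25={{t3},{t3,t4},{t3,t5},{t3,t4,t5}} W34={{t2,t4}} W45={{t3},{t3,t4},{t3,t5},{t4,t5},{t3,t4,t5}}
  W124={{t3},{t3,t4},{t3,t5},{t3,t4,t5}} W125={{t3},{t3,t4},{t3,t5},{t3,t4,t5}} W134={{t2,t4}} W145={{t3},{t3,t4},{t3,t5},{t3,t4,t5}} W245={{t3},{t3,t4},{t3,t5},{t3,t4,t5}}
  W1245={{t3},{t3,t4},{t3,t5},{t3,t4,t5}}
components per intersection:
  W1: {{t2},{t2,t4}} {{t3},{t3,t4},{t3,t5},{t3,t4,t5}}
  W2: {{t3},{t3,t4},{t3,t5},{t3,t4,t5}}
  W3: {{t2},{t2,t4}}
  W4: {{t3},{t4},{t2,t4},{t3,t4},{t3,t5},{t4,t5},{t3,t4,t5}} {{t6}}
  W5: {{t1}} {{t3},{t5},{t3,t4},{t3,t5},{t4,t5},{t3,t4,t5}}
  W12: {{t3},{t3,t4},{t3,t5},{t3,t4,t5}}
  W13: {{t2},{t2,t4}}
  W14: {{t3},{t3,t4},{t3,t5},{t3,t4,t5}} {{t2,t4}}
  W15: {{t3},{t3,t4},{t3,t5},{t3,t4,t5}}
  W24: {{t3},{t3,t4},{t3,t5},{t3,t4,t5}}
  W25: {{t3},{t3,t4},{t3,t5},{t3,t4,t5}}
  W34: {{t2,t4}}
  W45: {{t3},{t3,t4},{t3,t5},{t4,t5},{t3,t4,t5}}
  W124: {{t3},{t3,t4},{t3,t5},{t3,t4,t5}}
  W125: {{t3},{t3,t4},{t3,t5},{t3,t4,t5}}
  W134: {{t2,t4}}
  W145: {{t3},{t3,t4},{t3,t5},{t3,t4,t5}}
  W245: {{t3},{t3,t4},{t3,t5},{t3,t4,t5}}
  W1245: {{t3},{t3,t4},{t3,t5},{t3,t4,t5}}
C dims 8,9,5,1; δ0: rk 5, SNF 1^5; δ1: rk 4, SNF 1^4; δ2: rk 1, SNF 1^1
Ȟ^0: (8−5)−0=3 ⇒ Z^3
Ȟ^1: (9−4)−5=0 ⇒ 0
Ȟ^2: (5−1)−4=0 ⇒ 0


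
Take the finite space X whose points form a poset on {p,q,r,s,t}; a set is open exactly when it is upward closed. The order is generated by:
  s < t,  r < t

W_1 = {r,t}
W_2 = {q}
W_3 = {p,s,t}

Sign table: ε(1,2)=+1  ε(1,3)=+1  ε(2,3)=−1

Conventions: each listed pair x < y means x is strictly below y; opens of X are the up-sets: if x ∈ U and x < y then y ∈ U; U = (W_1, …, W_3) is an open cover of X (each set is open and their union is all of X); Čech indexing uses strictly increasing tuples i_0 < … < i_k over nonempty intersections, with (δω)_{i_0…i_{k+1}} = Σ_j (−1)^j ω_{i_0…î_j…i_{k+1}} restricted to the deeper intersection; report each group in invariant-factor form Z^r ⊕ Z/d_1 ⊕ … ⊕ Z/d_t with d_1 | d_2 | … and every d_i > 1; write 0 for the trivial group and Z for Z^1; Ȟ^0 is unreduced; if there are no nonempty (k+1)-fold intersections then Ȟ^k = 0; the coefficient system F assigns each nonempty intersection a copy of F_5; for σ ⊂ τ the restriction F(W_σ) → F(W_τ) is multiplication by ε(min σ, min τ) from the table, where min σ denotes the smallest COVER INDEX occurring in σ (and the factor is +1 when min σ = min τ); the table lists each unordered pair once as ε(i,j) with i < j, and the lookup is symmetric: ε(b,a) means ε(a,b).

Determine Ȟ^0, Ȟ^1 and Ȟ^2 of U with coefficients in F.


nonempty intersections:
  W13={t}
C dims 3,1; δ0: rk_F5 1
Ȟ^0: (3−1)−0=2 ⇒ Z/5 ⊕ Z/5
Ȟ^1: (1−0)−1=0 ⇒ 0
Ȟ^2: (0−0)−0=0 ⇒ 0

Ȟ^0 = Z/5 ⊕ Z/5,  Ȟ^1 = 0,  Ȟ^2 = 0


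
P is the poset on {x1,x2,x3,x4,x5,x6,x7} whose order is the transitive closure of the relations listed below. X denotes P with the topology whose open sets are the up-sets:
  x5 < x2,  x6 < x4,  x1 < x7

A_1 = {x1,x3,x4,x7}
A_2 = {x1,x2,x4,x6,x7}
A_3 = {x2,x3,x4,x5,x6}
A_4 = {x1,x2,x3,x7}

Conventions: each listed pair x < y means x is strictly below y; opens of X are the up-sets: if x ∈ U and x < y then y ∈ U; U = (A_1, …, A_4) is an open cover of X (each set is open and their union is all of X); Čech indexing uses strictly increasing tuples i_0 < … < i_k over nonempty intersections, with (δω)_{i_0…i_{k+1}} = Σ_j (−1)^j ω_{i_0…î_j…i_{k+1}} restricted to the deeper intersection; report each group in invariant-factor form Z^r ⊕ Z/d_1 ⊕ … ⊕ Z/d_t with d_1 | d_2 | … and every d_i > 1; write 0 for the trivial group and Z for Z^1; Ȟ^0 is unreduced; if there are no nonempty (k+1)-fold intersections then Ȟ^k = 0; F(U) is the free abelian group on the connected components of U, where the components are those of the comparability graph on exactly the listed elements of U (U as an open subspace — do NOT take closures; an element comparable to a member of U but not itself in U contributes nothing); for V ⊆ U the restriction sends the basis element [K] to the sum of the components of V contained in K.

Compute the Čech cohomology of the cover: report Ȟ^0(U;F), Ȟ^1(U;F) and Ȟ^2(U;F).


Ȟ^0(U;F) ≅ Z^4,  Ȟ^1(U;F) ≅ 0,  Ȟ^2(U;F) ≅ 0

cover nerve:
  A12={x1,x4,x7} A13={x3,x4} A14={x1,x3,x7} A23={x2,x4,x6} A24={x1,x2,x7} A34={x2,x3}
  A123={x4} A124={x1,x7} A134={x3} A234={x2}
components per intersection:
  A1: {x1,x7} {x3} {x4}
  A2: {x1,x7} {x2} {x4,x6}
  A3: {x2,x5} {x3} {x4,x6}
  A4: {x1,x7} {x2} {x3}
  A12: {x1,x7} {x4}
  A13: {x3} {x4}
  A14: {x1,x7} {x3}
  A23: {x2} {x4,x6}
  A24: {x1,x7} {x2}
  A34: {x2} {x3}
  A123: {x4}
  A124: {x1,x7}
  A134: {x3}
  A234: {x2}
C dims 12,12,4; δ0: rk 8, SNF 1^8; δ1: rk 4, SNF 1^4
Ȟ^0: (12−8)−0=4 ⇒ Z^4
Ȟ^1: (12−4)−8=0 ⇒ 0
Ȟ^2: (4−0)−4=0 ⇒ 0


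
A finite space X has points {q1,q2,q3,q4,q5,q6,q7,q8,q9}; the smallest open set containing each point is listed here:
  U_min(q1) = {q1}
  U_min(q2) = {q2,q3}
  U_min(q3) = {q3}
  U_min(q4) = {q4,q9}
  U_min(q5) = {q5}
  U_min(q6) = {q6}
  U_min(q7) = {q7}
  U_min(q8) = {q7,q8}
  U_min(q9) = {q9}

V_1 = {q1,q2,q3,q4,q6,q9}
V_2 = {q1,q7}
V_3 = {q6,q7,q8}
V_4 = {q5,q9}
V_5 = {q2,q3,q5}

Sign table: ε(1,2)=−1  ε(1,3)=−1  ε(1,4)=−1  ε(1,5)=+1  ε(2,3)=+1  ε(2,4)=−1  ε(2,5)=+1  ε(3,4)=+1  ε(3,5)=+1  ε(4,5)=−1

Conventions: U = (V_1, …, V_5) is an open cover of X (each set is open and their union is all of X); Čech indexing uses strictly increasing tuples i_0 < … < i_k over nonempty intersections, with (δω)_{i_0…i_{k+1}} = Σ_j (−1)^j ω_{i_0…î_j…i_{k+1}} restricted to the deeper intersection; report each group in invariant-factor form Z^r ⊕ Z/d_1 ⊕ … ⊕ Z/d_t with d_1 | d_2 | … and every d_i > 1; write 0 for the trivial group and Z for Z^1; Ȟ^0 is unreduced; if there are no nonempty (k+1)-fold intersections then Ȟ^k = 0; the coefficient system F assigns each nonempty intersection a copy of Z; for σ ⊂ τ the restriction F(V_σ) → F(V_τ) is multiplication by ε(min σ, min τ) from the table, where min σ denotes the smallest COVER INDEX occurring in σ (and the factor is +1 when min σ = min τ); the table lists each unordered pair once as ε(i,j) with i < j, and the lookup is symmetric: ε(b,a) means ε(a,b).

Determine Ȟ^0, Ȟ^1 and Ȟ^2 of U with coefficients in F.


cover nerve:
  V12={q1} V13={q6} V14={q9} V15={q2,q3} V23={q7} V45={q5}
C dims 5,6; δ0: rk 4, SNF 1^4
Ȟ^0: (5−4)−0=1 ⇒ Z
Ȟ^1: (6−0)−4=2 ⇒ Z^2
Ȟ^2: (0−0)−0=0 ⇒ 0

Ȟ^0(U;F) ≅ Z, Ȟ^1(U;F) ≅ Z^2, Ȟ^2(U;F) ≅ 0


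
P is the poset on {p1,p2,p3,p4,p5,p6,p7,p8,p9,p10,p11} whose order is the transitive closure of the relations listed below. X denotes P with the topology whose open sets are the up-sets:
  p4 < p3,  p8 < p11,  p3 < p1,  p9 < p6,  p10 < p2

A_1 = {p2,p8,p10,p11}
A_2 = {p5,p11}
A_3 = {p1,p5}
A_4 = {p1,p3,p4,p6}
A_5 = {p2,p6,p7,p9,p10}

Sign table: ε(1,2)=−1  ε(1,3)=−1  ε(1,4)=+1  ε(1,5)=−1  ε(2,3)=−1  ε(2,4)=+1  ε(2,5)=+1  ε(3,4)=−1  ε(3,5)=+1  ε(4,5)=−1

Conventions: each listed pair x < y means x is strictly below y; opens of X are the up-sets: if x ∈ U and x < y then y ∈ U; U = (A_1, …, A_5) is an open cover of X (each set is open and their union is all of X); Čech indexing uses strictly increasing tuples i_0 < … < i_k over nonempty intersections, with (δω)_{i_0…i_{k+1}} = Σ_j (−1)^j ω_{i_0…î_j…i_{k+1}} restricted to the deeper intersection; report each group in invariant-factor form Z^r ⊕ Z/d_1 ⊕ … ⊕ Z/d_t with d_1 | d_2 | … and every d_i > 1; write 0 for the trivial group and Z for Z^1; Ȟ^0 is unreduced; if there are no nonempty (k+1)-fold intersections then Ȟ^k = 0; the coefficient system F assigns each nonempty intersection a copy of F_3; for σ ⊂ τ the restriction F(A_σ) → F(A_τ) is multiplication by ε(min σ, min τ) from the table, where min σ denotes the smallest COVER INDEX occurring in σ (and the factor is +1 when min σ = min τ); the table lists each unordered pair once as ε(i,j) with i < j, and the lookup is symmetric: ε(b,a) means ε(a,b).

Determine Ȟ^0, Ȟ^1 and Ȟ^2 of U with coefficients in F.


Ȟ^0(U;F) ≅ 0, Ȟ^1(U;F) ≅ 0 and Ȟ^2(U;F) ≅ 0

intersection data:
  A12={p11} A15={p2,p10} A23={p5} A34={p1} A45={p6}
C dims 5,5; δ0: rk_F3 5
Ȟ^0 = (5 − 5) − 0 = 0, so Ȟ^0 ≅ 0
Ȟ^1 = (5 − 0) − 5 = 0, so Ȟ^1 ≅ 0
Ȟ^2 = (0 − 0) − 0 = 0, so Ȟ^2 ≅ 0


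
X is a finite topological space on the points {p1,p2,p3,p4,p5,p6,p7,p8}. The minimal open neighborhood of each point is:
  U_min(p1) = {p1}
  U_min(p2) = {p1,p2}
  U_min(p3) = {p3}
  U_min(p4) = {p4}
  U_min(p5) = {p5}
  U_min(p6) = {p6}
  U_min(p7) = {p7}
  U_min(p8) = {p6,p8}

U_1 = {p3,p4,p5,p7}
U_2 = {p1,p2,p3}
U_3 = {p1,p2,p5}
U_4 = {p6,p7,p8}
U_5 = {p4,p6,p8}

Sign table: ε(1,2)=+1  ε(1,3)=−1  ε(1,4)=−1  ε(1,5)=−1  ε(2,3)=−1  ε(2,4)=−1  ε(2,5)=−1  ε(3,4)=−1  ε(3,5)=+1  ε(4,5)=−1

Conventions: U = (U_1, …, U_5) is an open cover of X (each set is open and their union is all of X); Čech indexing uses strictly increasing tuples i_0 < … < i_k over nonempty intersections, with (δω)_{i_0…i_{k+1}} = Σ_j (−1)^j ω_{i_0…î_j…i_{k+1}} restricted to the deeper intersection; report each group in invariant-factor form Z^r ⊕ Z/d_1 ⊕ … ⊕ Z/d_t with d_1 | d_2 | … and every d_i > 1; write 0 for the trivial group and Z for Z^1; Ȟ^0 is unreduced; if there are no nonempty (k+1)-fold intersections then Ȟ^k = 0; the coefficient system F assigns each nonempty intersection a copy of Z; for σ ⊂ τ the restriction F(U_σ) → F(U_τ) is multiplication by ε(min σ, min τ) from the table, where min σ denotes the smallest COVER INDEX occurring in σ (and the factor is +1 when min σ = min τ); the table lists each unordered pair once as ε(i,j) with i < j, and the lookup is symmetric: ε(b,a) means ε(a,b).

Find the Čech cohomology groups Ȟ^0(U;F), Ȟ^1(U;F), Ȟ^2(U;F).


cover nerve:
  U12={p3} U13={p5} U14={p7} U15={p4} U23={p1,p2} U45={p6,p8}
C dims 5,6; δ0: rk 5, SNF 1^4·2
Ȟ^0: (5−5)−0=0 ⇒ 0
Ȟ^1: (6−0)−5=1 plus torsion [2] ⇒ Z ⊕ Z/2
Ȟ^2: (0−0)−0=0 ⇒ 0

Ȟ^0(U;F) ≅ 0; Ȟ^1(U;F) ≅ Z ⊕ Z/2; Ȟ^2(U;F) ≅ 0


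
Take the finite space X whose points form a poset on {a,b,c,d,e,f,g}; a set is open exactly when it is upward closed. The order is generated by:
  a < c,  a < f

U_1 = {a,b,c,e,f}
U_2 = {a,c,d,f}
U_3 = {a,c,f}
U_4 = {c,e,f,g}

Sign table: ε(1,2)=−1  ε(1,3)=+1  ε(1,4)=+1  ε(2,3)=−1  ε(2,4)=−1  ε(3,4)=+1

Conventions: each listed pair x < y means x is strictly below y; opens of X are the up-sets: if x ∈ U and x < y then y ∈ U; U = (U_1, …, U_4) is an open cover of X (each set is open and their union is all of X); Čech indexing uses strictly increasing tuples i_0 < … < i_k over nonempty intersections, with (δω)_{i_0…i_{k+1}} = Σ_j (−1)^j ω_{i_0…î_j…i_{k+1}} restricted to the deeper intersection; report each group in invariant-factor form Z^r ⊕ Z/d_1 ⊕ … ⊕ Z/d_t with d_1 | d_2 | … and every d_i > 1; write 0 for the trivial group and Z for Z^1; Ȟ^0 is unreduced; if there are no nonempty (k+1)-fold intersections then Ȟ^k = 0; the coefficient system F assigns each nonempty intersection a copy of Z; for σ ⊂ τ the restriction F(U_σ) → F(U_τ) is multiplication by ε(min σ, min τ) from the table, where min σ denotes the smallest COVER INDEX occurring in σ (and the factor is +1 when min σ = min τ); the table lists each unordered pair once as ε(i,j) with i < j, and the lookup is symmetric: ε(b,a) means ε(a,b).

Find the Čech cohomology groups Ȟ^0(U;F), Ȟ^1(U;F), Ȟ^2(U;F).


Ȟ^0 = Z, Ȟ^1 = 0 and Ȟ^2 = 0

cover nerve:
  U12={a,c,f} U13={a,c,f} U14={c,e,f} U23={a,c,f} U24={c,f} U34={c,f}
  U123={a,c,f} U124={c,f} U134={c,f} U234={c,f}
  U1234={c,f}
C dims 4,6,4,1; δ0: rk 3, SNF 1^3; δ1: rk 3, SNF 1^3; δ2: rk 1, SNF 1^1
Ȟ^0: (4−3)−0=1 ⇒ Z
Ȟ^1: (6−3)−3=0 ⇒ 0
Ȟ^2: (4−1)−3=0 ⇒ 0


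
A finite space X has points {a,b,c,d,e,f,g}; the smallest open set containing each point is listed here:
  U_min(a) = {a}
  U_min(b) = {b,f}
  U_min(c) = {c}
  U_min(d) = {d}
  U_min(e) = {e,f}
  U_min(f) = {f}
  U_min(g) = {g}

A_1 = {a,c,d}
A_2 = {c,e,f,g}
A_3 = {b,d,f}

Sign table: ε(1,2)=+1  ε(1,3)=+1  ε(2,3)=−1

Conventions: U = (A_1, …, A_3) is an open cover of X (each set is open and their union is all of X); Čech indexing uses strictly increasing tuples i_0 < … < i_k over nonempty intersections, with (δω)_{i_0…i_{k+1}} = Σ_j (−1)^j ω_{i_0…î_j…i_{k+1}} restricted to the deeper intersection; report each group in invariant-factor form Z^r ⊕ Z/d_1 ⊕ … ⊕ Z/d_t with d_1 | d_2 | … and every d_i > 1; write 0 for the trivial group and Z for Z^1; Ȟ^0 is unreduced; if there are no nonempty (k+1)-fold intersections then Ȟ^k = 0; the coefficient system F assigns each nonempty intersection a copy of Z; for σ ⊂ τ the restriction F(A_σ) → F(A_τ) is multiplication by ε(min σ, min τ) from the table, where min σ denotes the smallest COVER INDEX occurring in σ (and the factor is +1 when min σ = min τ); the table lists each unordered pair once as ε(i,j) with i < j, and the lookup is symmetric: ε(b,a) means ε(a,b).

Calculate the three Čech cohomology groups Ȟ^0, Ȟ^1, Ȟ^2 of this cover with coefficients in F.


intersection data:
  A12={c} A13={d} A23={f}
C dims 3,3; δ0: rk 3, SNF 1^2·2
Ȟ^0 = (3 − 3) − 0 = 0, so Ȟ^0 ≅ 0
Ȟ^1 = (3 − 0) − 3 = 0 plus torsion [2], so Ȟ^1 ≅ Z/2
Ȟ^2 = (0 − 0) − 0 = 0, so Ȟ^2 ≅ 0

Ȟ^0 ≅ 0, Ȟ^1 ≅ Z/2, Ȟ^2 ≅ 0


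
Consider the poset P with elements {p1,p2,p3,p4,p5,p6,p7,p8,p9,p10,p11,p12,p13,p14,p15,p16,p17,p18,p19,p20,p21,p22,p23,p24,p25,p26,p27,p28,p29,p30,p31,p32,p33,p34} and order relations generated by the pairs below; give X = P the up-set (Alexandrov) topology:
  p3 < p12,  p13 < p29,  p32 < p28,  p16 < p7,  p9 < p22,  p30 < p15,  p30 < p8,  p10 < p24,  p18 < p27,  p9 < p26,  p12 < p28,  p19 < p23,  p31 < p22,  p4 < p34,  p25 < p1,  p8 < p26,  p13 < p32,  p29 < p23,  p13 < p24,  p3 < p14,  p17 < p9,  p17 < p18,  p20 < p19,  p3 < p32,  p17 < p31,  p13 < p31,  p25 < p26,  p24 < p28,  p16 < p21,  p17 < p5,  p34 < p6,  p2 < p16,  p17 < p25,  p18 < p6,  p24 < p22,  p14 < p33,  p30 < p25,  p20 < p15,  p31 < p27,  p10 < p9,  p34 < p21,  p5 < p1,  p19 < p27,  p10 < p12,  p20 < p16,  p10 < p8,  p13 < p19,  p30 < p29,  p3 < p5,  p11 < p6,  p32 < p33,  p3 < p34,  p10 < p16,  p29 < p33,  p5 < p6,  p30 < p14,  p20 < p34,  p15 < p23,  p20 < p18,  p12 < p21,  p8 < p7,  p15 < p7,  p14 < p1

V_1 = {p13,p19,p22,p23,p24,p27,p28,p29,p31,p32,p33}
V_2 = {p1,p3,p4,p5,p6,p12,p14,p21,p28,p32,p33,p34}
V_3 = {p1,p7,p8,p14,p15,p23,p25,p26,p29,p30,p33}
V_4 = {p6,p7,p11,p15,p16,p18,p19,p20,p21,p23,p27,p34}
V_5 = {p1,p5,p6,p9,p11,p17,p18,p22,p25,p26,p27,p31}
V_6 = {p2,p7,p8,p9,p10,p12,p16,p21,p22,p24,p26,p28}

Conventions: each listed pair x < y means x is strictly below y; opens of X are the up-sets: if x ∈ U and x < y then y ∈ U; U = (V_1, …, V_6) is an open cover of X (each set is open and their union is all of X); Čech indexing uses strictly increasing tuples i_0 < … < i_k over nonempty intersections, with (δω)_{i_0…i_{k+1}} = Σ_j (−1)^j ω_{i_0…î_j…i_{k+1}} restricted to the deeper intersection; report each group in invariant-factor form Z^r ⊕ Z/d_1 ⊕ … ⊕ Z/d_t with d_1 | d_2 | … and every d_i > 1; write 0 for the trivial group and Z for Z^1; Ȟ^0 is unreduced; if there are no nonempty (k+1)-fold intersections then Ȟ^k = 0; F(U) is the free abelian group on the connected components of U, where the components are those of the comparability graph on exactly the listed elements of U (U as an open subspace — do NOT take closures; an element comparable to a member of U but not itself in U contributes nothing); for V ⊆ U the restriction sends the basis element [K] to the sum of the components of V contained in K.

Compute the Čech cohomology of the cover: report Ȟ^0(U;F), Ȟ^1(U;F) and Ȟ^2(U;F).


Ȟ^0 ≅ Z,  Ȟ^1 ≅ 0,  Ȟ^2 ≅ Z/2

intersection data:
  V12={p28,p32,p33} V13={p23,p29,p33} V14={p19,p23,p27} V15={p22,p27,p31} V16={p22,p24,p28} V23={p1,p14,p33} V24={p6,p21,p34} V25={p1,p5,p6} V26={p12,p21,p28} V34={p7,p15,p23} V35={p1,p25,p26} V36={p7,p8,p26} V45={p6,p11,p18,p27} V46={p7,p16,p21} V56={p9,p22,p26}
  V123={p33} V126={p28} V134={p23} V145={p27} V156={p22} V235={p1} V245={p6} V246={p21} V346={p7} V356={p26}
components per intersection:
  V1: {p13,p19,p22,p23,p24,p27,p28,p29,p31,p32,p33}
  V2: {p1,p3,p4,p5,p6,p12,p14,p21,p28,p32,p33,p34}
  V3: {p1,p7,p8,p14,p15,p23,p25,p26,p29,p30,p33}
  V4: {p6,p7,p11,p15,p16,p18,p19,p20,p21,p23,p27,p34}
  V5: {p1,p5,p6,p9,p11,p17,p18,p22,p25,p26,p27,p31}
  V6: {p2,p7,p8,p9,p10,p12,p16,p21,p22,p24,p26,p28}
  V12: {p28,p32,p33}
  V13: {p23,p29,p33}
  V14: {p19,p23,p27}
  V15: {p22,p27,p31}
  V16: {p22,p24,p28}
  V23: {p1,p14,p33}
  V24: {p6,p21,p34}
  V25: {p1,p5,p6}
  V26: {p12,p21,p28}
  V34: {p7,p15,p23}
  V35: {p1,p25,p26}
  V36: {p7,p8,p26}
  V45: {p6,p11,p18,p27}
  V46: {p7,p16,p21}
  V56: {p9,p22,p26}
  V123: {p33}
  V126: {p28}
  V134: {p23}
  V145: {p27}
  V156: {p22}
  V235: {p1}
  V245: {p6}
  V246: {p21}
  V346: {p7}
  V356: {p26}
C dims 6,15,10; δ0: rk 5, SNF 1^5; δ1: rk 10, SNF 1^9·2
Ȟ^0 = (6 − 5) − 0 = 1, so Ȟ^0 ≅ Z
Ȟ^1 = (15 − 10) − 5 = 0, so Ȟ^1 ≅ 0
Ȟ^2 = (10 − 0) − 10 = 0 plus torsion [2], so Ȟ^2 ≅ Z/2


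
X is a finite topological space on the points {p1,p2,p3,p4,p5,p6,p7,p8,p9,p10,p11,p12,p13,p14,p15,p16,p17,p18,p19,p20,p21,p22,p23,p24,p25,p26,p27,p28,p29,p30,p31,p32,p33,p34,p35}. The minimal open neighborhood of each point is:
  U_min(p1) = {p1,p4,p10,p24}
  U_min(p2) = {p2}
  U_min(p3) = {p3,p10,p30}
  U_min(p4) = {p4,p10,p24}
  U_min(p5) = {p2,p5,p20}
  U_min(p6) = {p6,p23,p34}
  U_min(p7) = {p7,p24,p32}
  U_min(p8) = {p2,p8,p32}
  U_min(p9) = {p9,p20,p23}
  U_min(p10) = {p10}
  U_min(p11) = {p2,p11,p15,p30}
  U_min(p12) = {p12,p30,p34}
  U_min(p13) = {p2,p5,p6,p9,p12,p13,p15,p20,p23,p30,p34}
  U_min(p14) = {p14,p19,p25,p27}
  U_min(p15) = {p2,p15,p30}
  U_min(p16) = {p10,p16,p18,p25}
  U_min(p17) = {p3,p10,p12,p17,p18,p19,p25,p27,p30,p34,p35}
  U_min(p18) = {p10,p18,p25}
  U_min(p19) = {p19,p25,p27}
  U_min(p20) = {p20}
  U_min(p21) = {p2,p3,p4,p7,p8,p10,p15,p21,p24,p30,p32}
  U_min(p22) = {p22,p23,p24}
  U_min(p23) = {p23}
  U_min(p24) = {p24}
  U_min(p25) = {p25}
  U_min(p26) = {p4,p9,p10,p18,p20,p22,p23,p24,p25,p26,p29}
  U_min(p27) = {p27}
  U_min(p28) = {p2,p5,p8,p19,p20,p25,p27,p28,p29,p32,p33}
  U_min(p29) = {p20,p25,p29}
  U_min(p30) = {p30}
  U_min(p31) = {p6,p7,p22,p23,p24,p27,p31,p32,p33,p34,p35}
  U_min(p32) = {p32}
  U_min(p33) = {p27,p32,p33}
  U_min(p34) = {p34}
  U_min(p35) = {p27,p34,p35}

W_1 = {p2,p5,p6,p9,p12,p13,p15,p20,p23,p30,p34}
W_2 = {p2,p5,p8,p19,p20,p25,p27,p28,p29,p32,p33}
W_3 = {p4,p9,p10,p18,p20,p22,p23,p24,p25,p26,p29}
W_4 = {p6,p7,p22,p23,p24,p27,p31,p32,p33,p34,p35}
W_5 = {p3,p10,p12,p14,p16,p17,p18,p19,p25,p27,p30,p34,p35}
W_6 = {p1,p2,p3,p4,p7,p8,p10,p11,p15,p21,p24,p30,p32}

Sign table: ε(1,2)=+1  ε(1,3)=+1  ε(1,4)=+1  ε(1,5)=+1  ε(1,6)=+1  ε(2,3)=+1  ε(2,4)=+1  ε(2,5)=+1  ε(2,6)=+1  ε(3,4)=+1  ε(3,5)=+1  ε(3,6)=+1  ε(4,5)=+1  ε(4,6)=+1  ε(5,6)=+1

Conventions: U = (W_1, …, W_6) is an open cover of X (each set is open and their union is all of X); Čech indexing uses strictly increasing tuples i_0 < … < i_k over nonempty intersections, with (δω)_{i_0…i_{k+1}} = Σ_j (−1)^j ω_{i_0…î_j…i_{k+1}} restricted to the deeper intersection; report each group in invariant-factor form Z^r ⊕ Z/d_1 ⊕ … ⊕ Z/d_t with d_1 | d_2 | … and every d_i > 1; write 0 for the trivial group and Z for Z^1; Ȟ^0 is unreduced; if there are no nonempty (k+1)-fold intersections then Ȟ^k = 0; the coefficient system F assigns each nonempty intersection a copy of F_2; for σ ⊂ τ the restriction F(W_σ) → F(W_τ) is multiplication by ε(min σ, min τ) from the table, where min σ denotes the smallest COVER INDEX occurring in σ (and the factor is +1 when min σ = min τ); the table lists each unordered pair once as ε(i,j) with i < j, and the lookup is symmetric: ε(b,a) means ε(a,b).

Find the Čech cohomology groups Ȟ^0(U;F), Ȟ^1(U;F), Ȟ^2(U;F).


cover nerve:
  W12={p2,p5,p20} W13={p9,p20,p23} W14={p6,p23,p34} W15={p12,p30,p34} W16={p2,p15,p30} W23={p20,p25,p29} W24={p27,p32,p33} W25={p19,p25,p27} W26={p2,p8,p32} W34={p22,p23,p24} W35={p10,p18,p25} W36={p4,p10,p24} W45={p27,p34,p35} W46={p7,p24,p32} W56={p3,p10,p30}
  W123={p20} W126={p2} W134={p23} W145={p34} W156={p30} W235={p25} W245={p27} W246={p32} W346={p24} W356={p10}
C dims 6,15,10; δ0: rk_F2 5; δ1: rk_F2 9
Ȟ^0: (6−5)−0=1 ⇒ Z/2
Ȟ^1: (15−9)−5=1 ⇒ Z/2
Ȟ^2: (10−0)−9=1 ⇒ Z/2

Ȟ^0(U;F) ≅ Z/2,  Ȟ^1(U;F) ≅ Z/2,  Ȟ^2(U;F) ≅ Z/2


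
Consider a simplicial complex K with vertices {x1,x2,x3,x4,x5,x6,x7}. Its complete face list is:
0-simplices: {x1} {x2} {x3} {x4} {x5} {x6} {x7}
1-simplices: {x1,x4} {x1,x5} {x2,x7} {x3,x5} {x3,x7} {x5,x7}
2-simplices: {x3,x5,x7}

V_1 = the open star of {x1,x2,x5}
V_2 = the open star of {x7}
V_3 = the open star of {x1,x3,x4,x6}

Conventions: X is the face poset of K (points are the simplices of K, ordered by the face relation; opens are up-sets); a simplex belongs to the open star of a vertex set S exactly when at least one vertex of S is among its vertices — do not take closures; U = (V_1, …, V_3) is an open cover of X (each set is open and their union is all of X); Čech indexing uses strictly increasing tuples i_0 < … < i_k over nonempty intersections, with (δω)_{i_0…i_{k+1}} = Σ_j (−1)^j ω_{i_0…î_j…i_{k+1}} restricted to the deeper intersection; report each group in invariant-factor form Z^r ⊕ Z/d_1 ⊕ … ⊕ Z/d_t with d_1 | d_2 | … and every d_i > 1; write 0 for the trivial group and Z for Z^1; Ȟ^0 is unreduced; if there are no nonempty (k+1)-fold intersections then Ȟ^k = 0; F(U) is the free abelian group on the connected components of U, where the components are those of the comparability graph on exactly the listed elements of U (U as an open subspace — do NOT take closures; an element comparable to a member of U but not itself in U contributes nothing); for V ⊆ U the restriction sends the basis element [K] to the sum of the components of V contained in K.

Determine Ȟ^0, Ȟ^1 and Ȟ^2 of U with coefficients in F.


Ȟ^0 = Z^2; Ȟ^1 = 0; Ȟ^2 = 0

cover nerve:
  V1={{x1},{x2},{x5},{x1,x4},{x1,x5},{x2,x7},{x3,x5},{x5,x7},{x3,x5,x7}} V2={{x7},{x2,x7},{x3,x7},{x5,x7},{x3,x5,x7}} V3={{x1},{x3},{x4},{x6},{x1,x4},{x1,x5},{x3,x5},{x3,x7},{x3,x5,x7}}
  V12={{x2,x7},{x5,x7},{x3,x5,x7}} V13={{x1},{x1,x4},{x1,x5},{x3,x5},{x3,x5,x7}} V23={{x3,x7},{x3,x5,x7}}
  V123={{x3,x5,x7}}
components per intersection:
  V1: {{x1},{x5},{x1,x4},{x1,x5},{x3,x5},{x5,x7},{x3,x5,x7}} {{x2},{x2,x7}}
  V2: {{x7},{x2,x7},{x3,x7},{x5,x7},{x3,x5,x7}}
  V3: {{x1},{x4},{x1,x4},{x1,x5}} {{x3},{x3,x5},{x3,x7},{x3,x5,x7}} {{x6}}
  V12: {{x2,x7}} {{x5,x7},{x3,x5,x7}}
  V13: {{x1},{x1,x4},{x1,x5}} {{x3,x5},{x3,x5,x7}}
  V23: {{x3,x7},{x3,x5,x7}}
  V123: {{x3,x5,x7}}
C dims 6,5,1; δ0: rk 4, SNF 1^4; δ1: rk 1, SNF 1^1
Ȟ^0: (6−4)−0=2 ⇒ Z^2
Ȟ^1: (5−1)−4=0 ⇒ 0
Ȟ^2: (1−0)−1=0 ⇒ 0


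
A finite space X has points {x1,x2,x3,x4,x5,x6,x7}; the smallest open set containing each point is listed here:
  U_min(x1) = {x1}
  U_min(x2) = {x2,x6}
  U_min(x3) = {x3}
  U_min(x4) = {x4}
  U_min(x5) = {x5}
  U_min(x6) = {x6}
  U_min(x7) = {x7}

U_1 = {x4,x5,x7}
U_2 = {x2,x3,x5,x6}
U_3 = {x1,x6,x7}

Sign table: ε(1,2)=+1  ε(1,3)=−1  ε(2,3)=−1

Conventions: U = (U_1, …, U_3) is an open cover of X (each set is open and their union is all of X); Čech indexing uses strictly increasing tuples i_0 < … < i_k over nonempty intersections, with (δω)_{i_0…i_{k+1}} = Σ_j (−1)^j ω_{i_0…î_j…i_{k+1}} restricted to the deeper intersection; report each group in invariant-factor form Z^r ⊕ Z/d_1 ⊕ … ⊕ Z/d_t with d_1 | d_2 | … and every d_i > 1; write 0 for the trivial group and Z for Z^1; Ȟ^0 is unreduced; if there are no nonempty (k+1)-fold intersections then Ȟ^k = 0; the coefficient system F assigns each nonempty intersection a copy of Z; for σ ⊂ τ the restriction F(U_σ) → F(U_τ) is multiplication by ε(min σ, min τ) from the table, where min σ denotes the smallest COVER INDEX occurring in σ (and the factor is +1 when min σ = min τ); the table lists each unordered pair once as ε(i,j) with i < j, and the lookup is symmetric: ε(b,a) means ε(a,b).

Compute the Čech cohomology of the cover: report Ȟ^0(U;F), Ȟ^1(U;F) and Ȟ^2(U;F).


Ȟ^0(U;F) ≅ Z, Ȟ^1(U;F) ≅ Z, Ȟ^2(U;F) ≅ 0

intersection data:
  U12={x5} U13={x7} U23={x6}
C dims 3,3; δ0: rk 2, SNF 1^2
Ȟ^0 = (3 − 2) − 0 = 1, so Ȟ^0 ≅ Z
Ȟ^1 = (3 − 0) − 2 = 1, so Ȟ^1 ≅ Z
Ȟ^2 = (0 − 0) − 0 = 0, so Ȟ^2 ≅ 0


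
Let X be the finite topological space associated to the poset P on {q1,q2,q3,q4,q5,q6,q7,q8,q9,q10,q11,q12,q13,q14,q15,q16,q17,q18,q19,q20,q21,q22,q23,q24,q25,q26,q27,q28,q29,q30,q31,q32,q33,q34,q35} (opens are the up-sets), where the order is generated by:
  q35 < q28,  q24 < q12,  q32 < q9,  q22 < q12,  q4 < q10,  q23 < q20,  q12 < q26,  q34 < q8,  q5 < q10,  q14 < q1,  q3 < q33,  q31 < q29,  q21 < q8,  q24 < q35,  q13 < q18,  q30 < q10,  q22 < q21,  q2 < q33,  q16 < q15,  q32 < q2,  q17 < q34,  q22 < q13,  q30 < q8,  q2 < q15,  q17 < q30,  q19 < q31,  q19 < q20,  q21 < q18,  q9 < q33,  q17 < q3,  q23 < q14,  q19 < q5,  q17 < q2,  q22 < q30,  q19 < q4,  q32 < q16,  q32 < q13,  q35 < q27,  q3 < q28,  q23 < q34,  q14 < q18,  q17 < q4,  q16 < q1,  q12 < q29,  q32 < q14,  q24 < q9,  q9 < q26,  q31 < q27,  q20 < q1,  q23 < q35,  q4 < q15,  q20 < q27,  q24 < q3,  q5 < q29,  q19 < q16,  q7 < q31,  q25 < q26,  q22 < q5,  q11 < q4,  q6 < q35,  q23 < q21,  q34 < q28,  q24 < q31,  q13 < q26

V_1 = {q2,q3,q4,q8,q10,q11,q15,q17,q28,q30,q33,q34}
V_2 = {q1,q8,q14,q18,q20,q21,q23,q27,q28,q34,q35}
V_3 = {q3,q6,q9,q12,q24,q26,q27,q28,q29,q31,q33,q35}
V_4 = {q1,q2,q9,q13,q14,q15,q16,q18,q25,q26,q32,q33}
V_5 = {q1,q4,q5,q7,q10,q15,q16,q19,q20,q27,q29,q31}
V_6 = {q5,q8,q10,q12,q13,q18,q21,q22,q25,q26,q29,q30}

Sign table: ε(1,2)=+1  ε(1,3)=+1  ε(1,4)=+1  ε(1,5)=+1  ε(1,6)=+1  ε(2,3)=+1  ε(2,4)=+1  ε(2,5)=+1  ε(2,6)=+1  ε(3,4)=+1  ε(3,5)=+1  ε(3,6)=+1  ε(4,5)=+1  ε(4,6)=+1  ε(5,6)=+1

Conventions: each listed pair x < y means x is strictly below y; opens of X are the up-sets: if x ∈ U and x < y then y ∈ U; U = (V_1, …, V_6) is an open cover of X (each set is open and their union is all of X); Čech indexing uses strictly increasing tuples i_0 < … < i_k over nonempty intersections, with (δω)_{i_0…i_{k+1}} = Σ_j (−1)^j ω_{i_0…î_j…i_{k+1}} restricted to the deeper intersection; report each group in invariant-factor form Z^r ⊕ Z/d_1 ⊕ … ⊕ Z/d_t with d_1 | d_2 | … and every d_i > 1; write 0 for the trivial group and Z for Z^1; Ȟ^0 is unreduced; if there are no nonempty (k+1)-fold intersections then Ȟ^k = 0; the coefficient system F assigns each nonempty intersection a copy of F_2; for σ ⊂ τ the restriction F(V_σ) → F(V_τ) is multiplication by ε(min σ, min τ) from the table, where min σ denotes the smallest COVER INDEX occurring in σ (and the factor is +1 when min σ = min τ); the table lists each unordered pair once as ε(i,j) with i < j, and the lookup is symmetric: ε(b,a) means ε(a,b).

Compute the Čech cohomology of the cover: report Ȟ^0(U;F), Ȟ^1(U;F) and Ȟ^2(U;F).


Ȟ^0 ≅ Z/2, Ȟ^1 ≅ Z/2 and Ȟ^2 ≅ Z/2

intersection data:
  V12={q8,q28,q34} V13={q3,q28,q33} V14={q2,q15,q33} V15={q4,q10,q15} V16={q8,q10,q30} V23={q27,q28,q35} V24={q1,q14,q18} V25={q1,q20,q27} V26={q8,q18,q21} V34={q9,q26,q33} V35={q27,q29,q31} V36={q12,q26,q29} V45={q1,q15,q16} V46={q13,q18,q25,q26} V56={q5,q10,q29}
  V123={q28} V126={q8} V134={q33} V145={q15} V156={q10} V235={q27} V245={q1} V246={q18} V346={q26} V356={q29}
C dims 6,15,10; δ0: rk_F2 5; δ1: rk_F2 9
Ȟ^0 = (6 − 5) − 0 = 1, so Ȟ^0 ≅ Z/2
Ȟ^1 = (15 − 9) − 5 = 1, so Ȟ^1 ≅ Z/2
Ȟ^2 = (10 − 0) − 9 = 1, so Ȟ^2 ≅ Z/2
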